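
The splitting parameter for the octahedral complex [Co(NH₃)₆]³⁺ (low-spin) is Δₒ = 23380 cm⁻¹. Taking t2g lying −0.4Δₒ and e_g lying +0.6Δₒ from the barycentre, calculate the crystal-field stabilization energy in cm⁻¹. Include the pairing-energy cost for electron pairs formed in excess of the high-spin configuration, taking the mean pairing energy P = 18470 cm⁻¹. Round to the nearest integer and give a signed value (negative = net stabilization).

-19172

NH₃ is neutral, so the +3 overall charge sits on Co: oxidation state +3.
Co³⁺: group 9, so d-count = 9 − 3 = 6.
The d⁶ electrons fill as t2g^6 e_g^0.
The orbital stabilization is -2.4Δₒ = -2.4 × 23380 = -56112 cm⁻¹.
High-spin d⁶ would be t2g^4 e_g^2 with 1 pair; low-spin has 3, so 2 excess pairs cost +2P = +36940 cm⁻¹.
Combining: -56112 + 36940 = -19172 cm⁻¹.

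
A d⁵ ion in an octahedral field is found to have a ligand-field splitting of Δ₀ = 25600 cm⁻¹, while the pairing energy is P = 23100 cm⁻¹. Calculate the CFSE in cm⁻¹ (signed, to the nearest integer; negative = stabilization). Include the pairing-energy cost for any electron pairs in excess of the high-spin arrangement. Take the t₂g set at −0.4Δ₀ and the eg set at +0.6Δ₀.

Here Δ₀ > P (25600 > 23100), so the low-spin state is favoured.
Configuration: t₂g⁵ eg⁰.
Orbital CFSE = -2.0Δ₀ = -2.0 × 25600 = -51200 cm⁻¹.
Excess pairs vs high-spin: 2 − 0 = 2; pairing cost = +46200 cm⁻¹.
Net CFSE = -51200 + 46200 = -5000 cm⁻¹.

-5000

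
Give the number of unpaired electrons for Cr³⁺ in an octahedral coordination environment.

Group 6 minus oxidation state +3 gives a d³ configuration for Cr³⁺.
For octahedral d³ the high- and low-spin configurations coincide.
Configuration: t₂g³ eg⁰, giving 3 unpaired electrons.

3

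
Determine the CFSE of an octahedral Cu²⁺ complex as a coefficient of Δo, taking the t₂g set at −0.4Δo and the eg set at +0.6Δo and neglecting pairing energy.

-0.6 Δo

Group 11 minus oxidation state +2 gives a d⁹ configuration for Cu²⁺.
For octahedral d⁹ the high- and low-spin configurations coincide.
Configuration: t₂g⁶ eg³.
CFSE = 6(-0.4Δo) + 3(0.6Δo) = -2.4Δo + 1.8Δo = -0.6Δo.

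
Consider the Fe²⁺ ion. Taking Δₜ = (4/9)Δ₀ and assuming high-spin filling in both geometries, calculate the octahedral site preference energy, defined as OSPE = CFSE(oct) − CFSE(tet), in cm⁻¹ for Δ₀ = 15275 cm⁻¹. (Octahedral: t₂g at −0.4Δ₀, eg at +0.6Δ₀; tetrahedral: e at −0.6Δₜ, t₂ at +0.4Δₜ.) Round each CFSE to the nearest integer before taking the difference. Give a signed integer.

Fe sits in group 8; removing 2 electrons leaves Fe²⁺ with 8 − 2 = 6 d electrons.
In an octahedral site d⁶ (HS) is t₂g⁴ eg², giving CFSE(oct) = -0.4Δ₀ = -6110 cm⁻¹.
Tetrahedral: e³ t₂³, CFSE = 3(−0.6) + 3(+0.4) = -0.6Δₜ = -0.6 × (4/9) × 15275 = -4073 cm⁻¹.
OSPE = CFSE(oct) − CFSE(tet) = -6110 − (-4073) = -2037 cm⁻¹.

-2037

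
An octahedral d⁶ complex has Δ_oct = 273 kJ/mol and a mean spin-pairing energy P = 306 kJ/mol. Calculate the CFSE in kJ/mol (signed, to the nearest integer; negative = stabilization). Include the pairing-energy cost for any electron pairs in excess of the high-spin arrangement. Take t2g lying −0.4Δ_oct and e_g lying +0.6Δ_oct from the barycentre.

-109

Since Δ_oct = 273 kJ/mol < P = 306 kJ/mol, the complex adopts the high-spin configuration.
Filling d⁶ accordingly: t2g^4 e_g^2.
Orbital CFSE = -0.4Δ_oct = -0.4 × 273 = -109 kJ/mol.
High-spin has no excess pairs, so no pairing correction applies.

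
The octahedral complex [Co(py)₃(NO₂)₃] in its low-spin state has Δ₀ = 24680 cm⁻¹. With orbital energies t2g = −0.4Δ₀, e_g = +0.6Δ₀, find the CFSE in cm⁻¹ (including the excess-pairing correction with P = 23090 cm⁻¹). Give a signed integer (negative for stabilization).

-13052

Ligand charges: 3×(+0) from py and 3×(-1) from NO₂⁻ sum to -3; with overall charge +0, Co is +3.
Co sits in group 9; removing 3 electrons leaves Co³⁺ with 9 − 3 = 6 d electrons.
Electron filling gives t2g^6 e_g^0.
CFSE(orbital) = 6×(-0.4Δ₀) + 0×(0.6Δ₀) = -2.4Δ₀; with Δ₀ = 24680 cm⁻¹ that is -59232 cm⁻¹.
High-spin d⁶ would be t2g^4 e_g^2 with 1 pair; low-spin has 3, so 2 excess pairs cost +2P = +46180 cm⁻¹.
Overall CFSE = -59232 + 46180 = -13052 cm⁻¹.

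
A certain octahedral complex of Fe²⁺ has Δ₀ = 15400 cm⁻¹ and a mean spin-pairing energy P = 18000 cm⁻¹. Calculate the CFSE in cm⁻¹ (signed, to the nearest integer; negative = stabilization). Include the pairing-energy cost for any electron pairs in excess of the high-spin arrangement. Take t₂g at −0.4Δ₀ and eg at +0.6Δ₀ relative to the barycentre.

Fe sits in group 8; removing 2 electrons leaves Fe²⁺ with 8 − 2 = 6 d electrons.
With Δ₀ < P the complex is high-spin.
Filling d⁶ accordingly: t₂g⁴ eg².
Orbital CFSE = -0.4Δ₀ = -0.4 × 15400 = -6160 cm⁻¹.
High-spin has no excess pairs, so no pairing correction applies.

-6160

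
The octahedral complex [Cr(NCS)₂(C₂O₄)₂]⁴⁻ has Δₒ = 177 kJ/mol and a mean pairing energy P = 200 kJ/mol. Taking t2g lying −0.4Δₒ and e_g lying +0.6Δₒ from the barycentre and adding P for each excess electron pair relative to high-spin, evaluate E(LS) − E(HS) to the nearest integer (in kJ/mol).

Ligand charges: 2×(-1) from NCS⁻ and 2×(-2) from C₂O₄²⁻ sum to -6; with overall charge -4, Cr is +2.
Group 6 minus oxidation state +2 gives a d⁴ configuration for Cr²⁺.
High-spin: t2g^3 e_g^1, CFSE = -0.6Δₒ = -106 kJ/mol.
For low-spin the configuration is t2g^4 e_g^0: orbital energy -1.6 × 177 = -283 kJ/mol, and 1 additional pair relative to high-spin adds 200 kJ/mol, giving -83 kJ/mol.
E(LS) − E(HS) = -83 − (-106) = 23 kJ/mol.

23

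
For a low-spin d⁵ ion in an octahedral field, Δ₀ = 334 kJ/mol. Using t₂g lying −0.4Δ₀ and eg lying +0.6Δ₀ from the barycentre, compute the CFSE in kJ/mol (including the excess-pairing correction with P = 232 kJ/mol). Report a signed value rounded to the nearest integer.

The d⁵ electrons fill as t₂g⁵ eg⁰.
Orbital CFSE = 5(-0.4) + 0(0.6) = -2.0Δ₀ = -2.0 × 334 = -668 kJ/mol.
Relative to high-spin t₂g³ eg² (0 paired), the low-spin configuration has 2 additional pairs, contributing +2 × 232 = +464 kJ/mol.
Net CFSE = -668 + 464 = -204 kJ/mol.

-204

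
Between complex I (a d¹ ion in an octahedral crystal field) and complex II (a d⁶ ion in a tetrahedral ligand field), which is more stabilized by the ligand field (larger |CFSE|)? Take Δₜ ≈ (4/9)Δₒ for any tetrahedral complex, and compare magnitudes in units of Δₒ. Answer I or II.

I

I: For octahedral d¹ the high- and low-spin configurations coincide; t2g^1 e_g^0, CFSE = -0.4Δₒ.
II: Tetrahedral fields are weak (Δₜ ≈ 4/9 Δₒ), so electrons fill high-spin; e^3 t2^3, CFSE = -0.6Δₜ ≈ -0.27Δₒ.
So I has the larger |CFSE|.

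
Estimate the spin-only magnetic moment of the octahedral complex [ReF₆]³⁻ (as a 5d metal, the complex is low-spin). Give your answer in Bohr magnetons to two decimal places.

Each F⁻ contributes -1; 6 × (-1) = -6. With overall charge -3, Re is in the +3 oxidation state.
Re is in group 7, so Re³⁺ is d⁴ (7 − 3 = 4).
Configuration: t2g^4 e_g^0 → 2 unpaired electrons.
μ(spin-only) = √[2(2+2)] = √8 ≈ 2.83 Bohr magnetons.

2.83 Bohr magnetons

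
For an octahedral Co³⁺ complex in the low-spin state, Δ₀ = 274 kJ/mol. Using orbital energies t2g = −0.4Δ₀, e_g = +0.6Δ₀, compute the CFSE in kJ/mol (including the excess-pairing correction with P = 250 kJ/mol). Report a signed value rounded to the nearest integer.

Co sits in group 9; removing 3 electrons leaves Co³⁺ with 9 − 3 = 6 d electrons.
Electron filling gives t2g^6 e_g^0.
Orbital CFSE = 6(-0.4) + 0(0.6) = -2.4Δ₀ = -2.4 × 274 = -658 kJ/mol.
High-spin d⁶ would be t2g^4 e_g^2 with 1 pair; low-spin has 3, so 2 excess pairs cost +2P = +500 kJ/mol.
Net CFSE = -658 + 500 = -158 kJ/mol.

-158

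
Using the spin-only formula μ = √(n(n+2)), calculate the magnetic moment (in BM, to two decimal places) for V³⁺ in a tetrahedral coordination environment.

2.83 BM

V³⁺: group 5, so d-count = 5 − 3 = 2.
Tetrahedral fields are weak (Δₜ ≈ 4/9 Δₒ), so electrons fill high-spin.
Configuration: e² t₂⁰ → 2 unpaired electrons.
μ(spin-only) = √[2(2+2)] = √8 ≈ 2.83 BM.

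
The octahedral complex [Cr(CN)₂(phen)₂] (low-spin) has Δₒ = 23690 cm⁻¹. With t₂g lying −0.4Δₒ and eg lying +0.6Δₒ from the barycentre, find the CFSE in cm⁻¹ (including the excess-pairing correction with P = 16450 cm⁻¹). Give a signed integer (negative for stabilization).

-21454

Ligand charges: 2×(-1) from CN⁻ and 2×(+0) from phen sum to -2; with overall charge +0, Cr is +2.
Cr²⁺: group 6, so d-count = 6 − 2 = 4.
Configuration: t₂g⁴ eg⁰.
The orbital stabilization is -1.6Δₒ = -1.6 × 23690 = -37904 cm⁻¹.
High-spin d⁴ would be t₂g³ eg¹ with 0 pairs; low-spin has 1, so 1 excess pair costs +1P = +16450 cm⁻¹.
Overall CFSE = -37904 + 16450 = -21454 cm⁻¹.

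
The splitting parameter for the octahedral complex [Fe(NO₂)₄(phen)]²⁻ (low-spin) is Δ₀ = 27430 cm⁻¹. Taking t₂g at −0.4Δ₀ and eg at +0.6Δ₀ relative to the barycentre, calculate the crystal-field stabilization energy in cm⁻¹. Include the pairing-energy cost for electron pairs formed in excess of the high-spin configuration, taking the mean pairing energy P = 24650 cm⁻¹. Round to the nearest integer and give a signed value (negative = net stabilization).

Ligand charges: 4×(-1) from NO₂⁻ and 1×(+0) from phen sum to -4; with overall charge -2, Fe is +2.
Fe sits in group 8; removing 2 electrons leaves Fe²⁺ with 8 − 2 = 6 d electrons.
Electron filling gives t₂g⁶ eg⁰.
Orbital CFSE = 6(-0.4) + 0(0.6) = -2.4Δ₀ = -2.4 × 27430 = -65832 cm⁻¹.
Pairing penalty: 3 pairs vs 1 in the high-spin reference → 2 extra × P = 49300 cm⁻¹.
Net CFSE = -65832 + 49300 = -16532 cm⁻¹.

-16532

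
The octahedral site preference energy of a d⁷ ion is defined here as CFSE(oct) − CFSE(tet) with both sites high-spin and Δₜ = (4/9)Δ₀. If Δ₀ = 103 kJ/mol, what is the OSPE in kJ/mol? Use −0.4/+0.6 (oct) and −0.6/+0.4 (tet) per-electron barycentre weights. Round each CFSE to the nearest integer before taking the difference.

In an octahedral site d⁷ (HS) is t2g^5 e_g^2, giving CFSE(oct) = -0.8Δ₀ = -82 kJ/mol.
Tetrahedral: e^4 t2^3, CFSE = 4(−0.6) + 3(+0.4) = -1.2Δₜ = -1.2 × (4/9) × 103 = -55 kJ/mol.
Subtracting, OSPE = -82 − (-55) = -27 kJ/mol.

-27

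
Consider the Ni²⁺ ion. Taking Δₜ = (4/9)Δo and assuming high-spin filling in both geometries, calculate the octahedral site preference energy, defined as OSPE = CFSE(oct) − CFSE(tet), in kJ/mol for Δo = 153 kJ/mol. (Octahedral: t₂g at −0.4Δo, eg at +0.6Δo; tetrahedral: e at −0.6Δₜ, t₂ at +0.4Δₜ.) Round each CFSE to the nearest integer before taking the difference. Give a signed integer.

-130

Ni is in group 10, so Ni²⁺ is d⁸ (10 − 2 = 8).
In an octahedral site d⁸ (HS) is t₂g⁶ eg², giving CFSE(oct) = -1.2Δo = -184 kJ/mol.
Tetrahedral: e⁴ t₂⁴, CFSE = 4(−0.6) + 4(+0.4) = -0.8Δₜ = -0.8 × (4/9) × 153 = -54 kJ/mol.
OSPE = CFSE(oct) − CFSE(tet) = -184 − (-54) = -130 kJ/mol.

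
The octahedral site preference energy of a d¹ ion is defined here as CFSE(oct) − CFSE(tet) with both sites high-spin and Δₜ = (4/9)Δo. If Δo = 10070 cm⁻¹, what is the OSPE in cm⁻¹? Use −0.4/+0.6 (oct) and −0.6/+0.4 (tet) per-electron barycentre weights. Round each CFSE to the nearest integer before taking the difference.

Octahedral high-spin t₂g¹ eg⁰: CFSE = -0.4 × 10070 = -4028 cm⁻¹.
Tetrahedral: e¹ t₂⁰, CFSE = 1(−0.6) + 0(+0.4) = -0.6Δₜ = -0.6 × (4/9) × 10070 = -2685 cm⁻¹.
OSPE = CFSE(oct) − CFSE(tet) = -4028 − (-2685) = -1343 cm⁻¹.

-1343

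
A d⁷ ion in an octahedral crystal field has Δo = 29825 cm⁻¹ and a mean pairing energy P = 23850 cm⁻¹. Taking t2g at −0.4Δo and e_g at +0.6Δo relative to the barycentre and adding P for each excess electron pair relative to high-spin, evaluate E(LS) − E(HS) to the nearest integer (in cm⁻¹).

-5975

High-spin: t2g^5 e_g^2, CFSE = -0.8Δo = -23860 cm⁻¹.
Low-spin t2g^6 e_g^1 gives -1.8Δo = -53685 cm⁻¹, but forming 1 extra pair costs 1P = 23850 cm⁻¹, so E(LS) = -53685 + 23850 = -29835 cm⁻¹.
E(LS) − E(HS) = -29835 − (-23860) = -5975 cm⁻¹.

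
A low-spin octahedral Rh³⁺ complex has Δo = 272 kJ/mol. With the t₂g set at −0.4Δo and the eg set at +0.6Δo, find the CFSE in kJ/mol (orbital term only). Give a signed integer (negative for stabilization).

Rh sits in group 9; removing 3 electrons leaves Rh³⁺ with 9 − 3 = 6 d electrons.
Configuration: t₂g⁶ eg⁰.
CFSE(orbital) = 6×(-0.4Δo) + 0×(0.6Δo) = -2.4Δo; with Δo = 272 kJ/mol that is -653 kJ/mol.

-653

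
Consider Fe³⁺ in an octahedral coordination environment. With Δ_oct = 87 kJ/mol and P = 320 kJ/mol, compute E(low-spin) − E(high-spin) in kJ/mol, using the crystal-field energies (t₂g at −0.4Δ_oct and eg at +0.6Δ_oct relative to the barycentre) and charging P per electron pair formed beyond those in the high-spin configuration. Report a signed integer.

Group 8 minus oxidation state +3 gives a d⁵ configuration for Fe³⁺.
High-spin: t₂g³ eg², CFSE = 0.0Δ_oct = 0 kJ/mol.
For low-spin the configuration is t₂g⁵ eg⁰: orbital energy -2.0 × 87 = -174 kJ/mol, and 2 additional pairs relative to high-spin add 640 kJ/mol, giving 466 kJ/mol.
The difference is 466 − (0) = 466 kJ/mol, so high-spin lies lower.

466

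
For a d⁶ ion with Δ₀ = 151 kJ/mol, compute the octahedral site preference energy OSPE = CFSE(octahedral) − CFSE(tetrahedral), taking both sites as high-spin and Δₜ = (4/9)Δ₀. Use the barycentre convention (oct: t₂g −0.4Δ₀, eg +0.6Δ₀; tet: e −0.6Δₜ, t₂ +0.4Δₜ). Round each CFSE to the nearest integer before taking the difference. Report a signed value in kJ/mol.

-20

Octahedral high-spin t₂g⁴ eg²: CFSE = -0.4 × 151 = -60 kJ/mol.
Tetrahedral: e³ t₂³, CFSE = 3(−0.6) + 3(+0.4) = -0.6Δₜ = -0.6 × (4/9) × 151 = -40 kJ/mol.
OSPE = -60 − (-40) = -20 kJ/mol.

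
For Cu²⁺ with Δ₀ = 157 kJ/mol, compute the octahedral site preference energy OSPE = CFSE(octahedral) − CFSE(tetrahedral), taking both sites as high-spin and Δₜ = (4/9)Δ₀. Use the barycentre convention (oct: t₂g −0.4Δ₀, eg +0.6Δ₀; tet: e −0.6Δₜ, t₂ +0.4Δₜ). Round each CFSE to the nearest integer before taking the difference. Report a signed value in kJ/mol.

-66

Group 11 minus oxidation state +2 gives a d⁹ configuration for Cu²⁺.
In an octahedral site d⁹ (HS) is t₂g⁶ eg³, giving CFSE(oct) = -0.6Δ₀ = -94 kJ/mol.
In a tetrahedral site the filling is e⁴ t₂⁵: CFSE(tet) = -0.4Δₜ = -0.4 × (4/9)(157) = -28 kJ/mol.
OSPE = CFSE(oct) − CFSE(tet) = -94 − (-28) = -66 kJ/mol.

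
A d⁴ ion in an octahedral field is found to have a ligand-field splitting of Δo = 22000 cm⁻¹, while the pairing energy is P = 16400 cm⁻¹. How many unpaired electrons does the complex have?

Here Δo > P (22000 > 16400), so the low-spin state is favoured.
That gives t₂g⁴ eg⁰.
Unpaired electrons: 2.

2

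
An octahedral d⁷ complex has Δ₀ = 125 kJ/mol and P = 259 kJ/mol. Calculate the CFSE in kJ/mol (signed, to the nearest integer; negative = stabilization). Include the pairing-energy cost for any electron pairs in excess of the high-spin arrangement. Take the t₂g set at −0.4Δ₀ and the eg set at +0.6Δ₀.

-100

Here Δ₀ < P (125 < 259), so the high-spin state is favoured.
Configuration: t₂g⁵ eg².
Orbital CFSE = -0.8Δ₀ = -0.8 × 125 = -100 kJ/mol.
High-spin has no excess pairs, so no pairing correction applies.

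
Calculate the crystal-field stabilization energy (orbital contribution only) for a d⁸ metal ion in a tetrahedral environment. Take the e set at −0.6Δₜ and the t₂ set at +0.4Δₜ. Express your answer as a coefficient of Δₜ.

-0.8 Δₜ

With tetrahedral geometry the complex is necessarily high-spin.
Configuration: e⁴ t₂⁴.
CFSE = 4(-0.6Δₜ) + 4(0.4Δₜ) = -2.4Δₜ + 1.6Δₜ = -0.8Δₜ.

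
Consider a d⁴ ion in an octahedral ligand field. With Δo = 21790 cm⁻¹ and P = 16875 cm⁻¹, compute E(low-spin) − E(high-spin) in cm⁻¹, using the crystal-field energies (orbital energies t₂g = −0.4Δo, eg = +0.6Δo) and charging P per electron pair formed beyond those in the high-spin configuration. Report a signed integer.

In the high-spin limit (t₂g³ eg¹) the orbital term is -0.6Δo = -13074 cm⁻¹, with no excess pairing.
Low-spin t₂g⁴ eg⁰ gives -1.6Δo = -34864 cm⁻¹, but forming 1 extra pair costs 1P = 16875 cm⁻¹, so E(LS) = -34864 + 16875 = -17989 cm⁻¹.
Thus E(LS) − E(HS) = -4915 cm⁻¹.

-4915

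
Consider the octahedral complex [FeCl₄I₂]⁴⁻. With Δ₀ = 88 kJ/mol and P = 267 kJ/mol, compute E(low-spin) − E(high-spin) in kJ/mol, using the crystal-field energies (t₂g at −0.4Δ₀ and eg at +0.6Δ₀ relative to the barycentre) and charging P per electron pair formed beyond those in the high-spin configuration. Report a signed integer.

358

Ligand charges: 4×(-1) from Cl⁻ and 2×(-1) from I⁻ sum to -6; with overall charge -4, Fe is +2.
Fe is in group 8, so Fe²⁺ is d⁶ (8 − 2 = 6).
In the high-spin limit (t₂g⁴ eg²) the orbital term is -0.4Δ₀ = -35 kJ/mol, with no excess pairing.
For low-spin the configuration is t₂g⁶ eg⁰: orbital energy -2.4 × 88 = -211 kJ/mol, and 2 additional pairs relative to high-spin add 534 kJ/mol, giving 323 kJ/mol.
Thus E(LS) − E(HS) = 358 kJ/mol.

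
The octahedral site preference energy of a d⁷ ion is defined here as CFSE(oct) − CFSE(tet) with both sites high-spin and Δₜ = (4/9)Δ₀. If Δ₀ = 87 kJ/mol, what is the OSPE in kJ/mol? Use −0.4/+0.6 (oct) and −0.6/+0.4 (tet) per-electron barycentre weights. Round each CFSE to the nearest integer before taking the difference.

-24

Octahedral (high-spin): t2g^5 e_g^2, CFSE = 5(−0.4) + 2(+0.6) = -0.8Δ₀ = -0.8 × 87 = -70 kJ/mol.
Tetrahedral e^4 t2^3 gives -1.2Δₜ = -1.2 × (4/9) × 87 = -46 kJ/mol.
Subtracting, OSPE = -70 − (-46) = -24 kJ/mol.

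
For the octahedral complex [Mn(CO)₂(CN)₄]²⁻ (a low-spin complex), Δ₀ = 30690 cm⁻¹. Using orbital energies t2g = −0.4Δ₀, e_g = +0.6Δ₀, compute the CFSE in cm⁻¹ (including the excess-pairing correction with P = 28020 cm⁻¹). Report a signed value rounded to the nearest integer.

Ligand charges: 2×(+0) from CO and 4×(-1) from CN⁻ sum to -4; with overall charge -2, Mn is +2.
Group 7 minus oxidation state +2 gives a d⁵ configuration for Mn²⁺.
Configuration: t2g^5 e_g^0.
Orbital CFSE = 5(-0.4) + 0(0.6) = -2.0Δ₀ = -2.0 × 30690 = -61380 cm⁻¹.
High-spin d⁵ would be t2g^3 e_g^2 with 0 pairs; low-spin has 2, so 2 excess pairs cost +2P = +56040 cm⁻¹.
Overall CFSE = -61380 + 56040 = -5340 cm⁻¹.

-5340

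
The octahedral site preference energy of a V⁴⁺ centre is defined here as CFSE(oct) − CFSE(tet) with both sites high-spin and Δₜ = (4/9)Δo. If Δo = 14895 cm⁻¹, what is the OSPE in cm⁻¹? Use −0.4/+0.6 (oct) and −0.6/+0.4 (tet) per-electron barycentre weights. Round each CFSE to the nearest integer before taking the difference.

-1986

V is in group 5, so V⁴⁺ is d¹ (5 − 4 = 1).
Octahedral (high-spin): t2g^1 e_g^0, CFSE = 1(−0.4) + 0(+0.6) = -0.4Δo = -0.4 × 14895 = -5958 cm⁻¹.
Tetrahedral: e^1 t2^0, CFSE = 1(−0.6) + 0(+0.4) = -0.6Δₜ = -0.6 × (4/9) × 14895 = -3972 cm⁻¹.
Subtracting, OSPE = -5958 − (-3972) = -1986 cm⁻¹.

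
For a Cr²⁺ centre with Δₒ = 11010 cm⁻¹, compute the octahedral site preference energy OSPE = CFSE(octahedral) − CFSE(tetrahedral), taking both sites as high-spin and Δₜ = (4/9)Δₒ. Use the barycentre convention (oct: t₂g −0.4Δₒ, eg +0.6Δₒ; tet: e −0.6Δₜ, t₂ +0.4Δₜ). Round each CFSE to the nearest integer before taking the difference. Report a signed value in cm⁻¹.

-4649

Cr²⁺: group 6, so d-count = 6 − 2 = 4.
Octahedral (high-spin): t2g^3 e_g^1, CFSE = 3(−0.4) + 1(+0.6) = -0.6Δₒ = -0.6 × 11010 = -6606 cm⁻¹.
Tetrahedral: e^2 t2^2, CFSE = 2(−0.6) + 2(+0.4) = -0.4Δₜ = -0.4 × (4/9) × 11010 = -1957 cm⁻¹.
OSPE = CFSE(oct) − CFSE(tet) = -6606 − (-1957) = -4649 cm⁻¹.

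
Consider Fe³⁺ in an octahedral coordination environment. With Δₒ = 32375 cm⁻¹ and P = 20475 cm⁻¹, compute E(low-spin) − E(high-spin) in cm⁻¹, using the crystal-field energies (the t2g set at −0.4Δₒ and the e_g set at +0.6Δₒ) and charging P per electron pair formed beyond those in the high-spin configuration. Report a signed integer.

-23800

Fe is in group 8, so Fe³⁺ is d⁵ (8 − 3 = 5).
High-spin: t2g^3 e_g^2, CFSE = 0.0Δₒ = 0 cm⁻¹.
Low-spin t2g^5 e_g^0 gives -2.0Δₒ = -64750 cm⁻¹, but forming 2 extra pairs costs 2P = 40950 cm⁻¹, so E(LS) = -64750 + 40950 = -23800 cm⁻¹.
E(LS) − E(HS) = -23800 − (0) = -23800 cm⁻¹.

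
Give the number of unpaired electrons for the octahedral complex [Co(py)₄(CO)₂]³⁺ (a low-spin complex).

Ligand charges: 4×(+0) from py and 2×(+0) from CO sum to +0; with overall charge +3, Co is +3.
Co sits in group 9; removing 3 electrons leaves Co³⁺ with 9 − 3 = 6 d electrons.
Configuration: t₂g⁶ eg⁰, giving 0 unpaired electrons.

0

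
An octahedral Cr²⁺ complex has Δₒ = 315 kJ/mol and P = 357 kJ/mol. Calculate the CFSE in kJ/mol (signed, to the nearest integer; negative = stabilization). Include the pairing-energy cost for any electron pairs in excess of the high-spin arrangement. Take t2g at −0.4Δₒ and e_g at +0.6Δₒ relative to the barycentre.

Cr sits in group 6; removing 2 electrons leaves Cr²⁺ with 6 − 2 = 4 d electrons.
Since Δₒ = 315 kJ/mol < P = 357 kJ/mol, the complex adopts the high-spin configuration.
Configuration: t2g^3 e_g^1.
Orbital CFSE = -0.6Δₒ = -0.6 × 315 = -189 kJ/mol.
High-spin has no excess pairs, so no pairing correction applies.

-189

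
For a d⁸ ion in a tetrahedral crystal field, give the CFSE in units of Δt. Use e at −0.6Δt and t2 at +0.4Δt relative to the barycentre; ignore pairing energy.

-0.8 Δt

Tetrahedral splitting is small, so the complex is high-spin.
Configuration: e^4 t2^4.
CFSE = 4(-0.6Δt) + 4(0.4Δt) = -2.4Δt + 1.6Δt = -0.8Δt.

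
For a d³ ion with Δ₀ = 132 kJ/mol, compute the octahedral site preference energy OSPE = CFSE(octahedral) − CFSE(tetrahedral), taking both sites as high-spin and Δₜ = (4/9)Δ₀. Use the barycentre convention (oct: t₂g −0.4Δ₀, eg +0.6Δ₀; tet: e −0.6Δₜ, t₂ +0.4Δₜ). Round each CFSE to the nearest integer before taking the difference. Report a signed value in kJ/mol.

-111

Octahedral (high-spin): t₂g³ eg⁰, CFSE = 3(−0.4) + 0(+0.6) = -1.2Δ₀ = -1.2 × 132 = -158 kJ/mol.
Tetrahedral: e² t₂¹, CFSE = 2(−0.6) + 1(+0.4) = -0.8Δₜ = -0.8 × (4/9) × 132 = -47 kJ/mol.
OSPE = CFSE(oct) − CFSE(tet) = -158 − (-47) = -111 kJ/mol.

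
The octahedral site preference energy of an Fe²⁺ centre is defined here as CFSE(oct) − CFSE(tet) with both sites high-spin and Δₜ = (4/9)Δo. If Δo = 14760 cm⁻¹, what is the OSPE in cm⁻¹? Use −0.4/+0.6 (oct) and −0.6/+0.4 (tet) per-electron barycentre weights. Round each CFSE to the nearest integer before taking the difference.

Group 8 minus oxidation state +2 gives a d⁶ configuration for Fe²⁺.
Octahedral (high-spin): t2g^4 e_g^2, CFSE = 4(−0.4) + 2(+0.6) = -0.4Δo = -0.4 × 14760 = -5904 cm⁻¹.
In a tetrahedral site the filling is e^3 t2^3: CFSE(tet) = -0.6Δₜ = -0.6 × (4/9)(14760) = -3936 cm⁻¹.
Subtracting, OSPE = -5904 − (-3936) = -1968 cm⁻¹.

-1968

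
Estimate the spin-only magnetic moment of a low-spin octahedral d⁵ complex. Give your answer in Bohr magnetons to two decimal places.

Configuration: t₂g⁵ eg⁰ → 1 unpaired electron.
μ(spin-only) = √[1(1+2)] = √3 ≈ 1.73 Bohr magnetons.

1.73 Bohr magnetons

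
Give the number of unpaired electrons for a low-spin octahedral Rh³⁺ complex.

Rh sits in group 9; removing 3 electrons leaves Rh³⁺ with 9 − 3 = 6 d electrons.
Configuration: t₂g⁶ eg⁰, giving 0 unpaired electrons.

0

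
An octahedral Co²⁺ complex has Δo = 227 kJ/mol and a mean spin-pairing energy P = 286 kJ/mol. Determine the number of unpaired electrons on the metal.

Co sits in group 9; removing 2 electrons leaves Co²⁺ with 9 − 2 = 7 d electrons.
Δo < P, so pairing is avoided: the ground state is high-spin.
Configuration: t2g^5 e_g^2.
Unpaired electrons: 3.

3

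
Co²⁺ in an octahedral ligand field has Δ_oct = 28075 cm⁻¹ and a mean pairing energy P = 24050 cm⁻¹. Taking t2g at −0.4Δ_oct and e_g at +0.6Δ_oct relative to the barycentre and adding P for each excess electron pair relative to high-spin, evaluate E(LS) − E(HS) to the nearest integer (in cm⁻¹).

-4025

Co sits in group 9; removing 2 electrons leaves Co²⁺ with 9 − 2 = 7 d electrons.
High-spin d⁷ fills as t2g^5 e_g^2 with CFSE 5(−0.4) + 2(+0.6) = -0.8Δ_oct = -22460 cm⁻¹.
Low-spin t2g^6 e_g^1 gives -1.8Δ_oct = -50535 cm⁻¹, but forming 1 extra pair costs 1P = 24050 cm⁻¹, so E(LS) = -50535 + 24050 = -26485 cm⁻¹.
E(LS) − E(HS) = -26485 − (-22460) = -4025 cm⁻¹.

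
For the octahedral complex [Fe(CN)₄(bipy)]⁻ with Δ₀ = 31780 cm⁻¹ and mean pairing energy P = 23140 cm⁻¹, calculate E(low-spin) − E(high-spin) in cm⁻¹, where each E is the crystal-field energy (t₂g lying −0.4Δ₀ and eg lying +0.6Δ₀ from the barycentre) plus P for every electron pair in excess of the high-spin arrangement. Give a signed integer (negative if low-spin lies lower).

Ligand charges: 4×(-1) from CN⁻ and 1×(+0) from bipy sum to -4; with overall charge -1, Fe is +3.
Fe is in group 8, so Fe³⁺ is d⁵ (8 − 3 = 5).
High-spin d⁵ fills as t₂g³ eg² with CFSE 3(−0.4) + 2(+0.6) = 0.0Δ₀ = 0 cm⁻¹.
Low-spin: t₂g⁵ eg⁰, orbital CFSE = -2.0Δ₀ = -63560 cm⁻¹; plus 2 excess pairs × P = +46280 cm⁻¹; total -17280 cm⁻¹.
E(LS) − E(HS) = -17280 − (0) = -17280 cm⁻¹.

-17280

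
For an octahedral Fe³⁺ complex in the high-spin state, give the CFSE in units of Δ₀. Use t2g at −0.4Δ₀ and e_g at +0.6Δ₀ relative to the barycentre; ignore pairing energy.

Fe³⁺: group 8, so d-count = 8 − 3 = 5.
Configuration: t2g^3 e_g^2.
CFSE = 3(-0.4Δ₀) + 2(0.6Δ₀) = -1.2Δ₀ + 1.2Δ₀ = 0.0Δ₀.

0.0 Δ₀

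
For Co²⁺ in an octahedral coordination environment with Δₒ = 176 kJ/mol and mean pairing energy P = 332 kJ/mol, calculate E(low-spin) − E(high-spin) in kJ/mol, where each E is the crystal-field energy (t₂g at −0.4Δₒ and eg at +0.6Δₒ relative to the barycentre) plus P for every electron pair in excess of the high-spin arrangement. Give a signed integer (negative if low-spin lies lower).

Co is in group 9, so Co²⁺ is d⁷ (9 − 2 = 7).
High-spin d⁷ fills as t₂g⁵ eg² with CFSE 5(−0.4) + 2(+0.6) = -0.8Δₒ = -141 kJ/mol.
For low-spin the configuration is t₂g⁶ eg¹: orbital energy -1.8 × 176 = -317 kJ/mol, and 1 additional pair relative to high-spin adds 332 kJ/mol, giving 15 kJ/mol.
The difference is 15 − (-141) = 156 kJ/mol, so high-spin lies lower.

156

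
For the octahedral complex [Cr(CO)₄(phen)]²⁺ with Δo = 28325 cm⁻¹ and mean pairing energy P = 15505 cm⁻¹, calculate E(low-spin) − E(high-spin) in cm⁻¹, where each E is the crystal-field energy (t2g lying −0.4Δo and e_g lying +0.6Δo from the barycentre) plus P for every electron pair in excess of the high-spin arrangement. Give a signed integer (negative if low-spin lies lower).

-12820

Ligand charges: 4×(+0) from CO and 1×(+0) from phen sum to +0; with overall charge +2, Cr is +2.
Cr²⁺: group 6, so d-count = 6 − 2 = 4.
High-spin: t2g^3 e_g^1, CFSE = -0.6Δo = -16995 cm⁻¹.
For low-spin the configuration is t2g^4 e_g^0: orbital energy -1.6 × 28325 = -45320 cm⁻¹, and 1 additional pair relative to high-spin adds 15505 cm⁻¹, giving -29815 cm⁻¹.
E(LS) − E(HS) = -29815 − (-16995) = -12820 cm⁻¹.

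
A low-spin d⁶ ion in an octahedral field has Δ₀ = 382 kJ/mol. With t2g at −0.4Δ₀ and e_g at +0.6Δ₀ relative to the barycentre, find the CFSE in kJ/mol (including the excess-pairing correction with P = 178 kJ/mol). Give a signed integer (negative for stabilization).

The d⁶ electrons fill as t2g^6 e_g^0.
The orbital stabilization is -2.4Δ₀ = -2.4 × 382 = -917 kJ/mol.
High-spin d⁶ would be t2g^4 e_g^2 with 1 pair; low-spin has 3, so 2 excess pairs cost +2P = +356 kJ/mol.
Combining: -917 + 356 = -561 kJ/mol.

-561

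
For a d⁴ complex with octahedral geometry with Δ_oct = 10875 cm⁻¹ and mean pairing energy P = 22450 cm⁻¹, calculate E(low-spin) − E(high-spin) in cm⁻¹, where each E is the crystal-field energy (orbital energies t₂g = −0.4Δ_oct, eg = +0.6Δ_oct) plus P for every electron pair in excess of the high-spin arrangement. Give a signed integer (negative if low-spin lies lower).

In the high-spin limit (t₂g³ eg¹) the orbital term is -0.6Δ_oct = -6525 cm⁻¹, with no excess pairing.
Low-spin t₂g⁴ eg⁰ gives -1.6Δ_oct = -17400 cm⁻¹, but forming 1 extra pair costs 1P = 22450 cm⁻¹, so E(LS) = -17400 + 22450 = 5050 cm⁻¹.
The difference is 5050 − (-6525) = 11575 cm⁻¹, so high-spin lies lower.

11575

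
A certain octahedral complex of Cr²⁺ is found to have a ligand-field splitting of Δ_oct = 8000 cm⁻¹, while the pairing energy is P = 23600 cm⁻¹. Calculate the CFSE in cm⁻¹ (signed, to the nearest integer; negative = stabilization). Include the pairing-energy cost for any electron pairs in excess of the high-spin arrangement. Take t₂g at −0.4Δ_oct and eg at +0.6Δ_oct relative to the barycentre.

-4800

Group 6 minus oxidation state +2 gives a d⁴ configuration for Cr²⁺.
Since Δ_oct = 8000 cm⁻¹ < P = 23600 cm⁻¹, the complex adopts the high-spin configuration.
Configuration: t₂g³ eg¹.
Orbital CFSE = -0.6Δ_oct = -0.6 × 8000 = -4800 cm⁻¹.
High-spin has no excess pairs, so no pairing correction applies.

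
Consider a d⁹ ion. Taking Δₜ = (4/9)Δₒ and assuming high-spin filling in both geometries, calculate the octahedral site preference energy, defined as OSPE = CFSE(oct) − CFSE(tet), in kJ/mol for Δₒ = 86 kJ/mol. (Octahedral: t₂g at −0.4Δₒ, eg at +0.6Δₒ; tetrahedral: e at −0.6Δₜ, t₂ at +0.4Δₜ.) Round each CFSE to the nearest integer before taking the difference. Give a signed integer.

-37

Octahedral high-spin t2g^6 e_g^3: CFSE = -0.6 × 86 = -52 kJ/mol.
Tetrahedral: e^4 t2^5, CFSE = 4(−0.6) + 5(+0.4) = -0.4Δₜ = -0.4 × (4/9) × 86 = -15 kJ/mol.
OSPE = CFSE(oct) − CFSE(tet) = -52 − (-15) = -37 kJ/mol.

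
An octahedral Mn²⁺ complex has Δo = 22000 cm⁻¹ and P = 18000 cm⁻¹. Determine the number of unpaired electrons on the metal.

Mn is in group 7, so Mn²⁺ is d⁵ (7 − 2 = 5).
Here Δo > P (22000 > 18000), so the low-spin state is favoured.
That gives t₂g⁵ eg⁰.
Unpaired electrons: 1.

1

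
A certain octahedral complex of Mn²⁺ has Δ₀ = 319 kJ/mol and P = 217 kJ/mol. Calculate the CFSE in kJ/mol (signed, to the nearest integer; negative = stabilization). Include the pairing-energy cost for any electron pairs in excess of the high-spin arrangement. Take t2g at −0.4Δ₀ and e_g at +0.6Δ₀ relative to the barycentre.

-204

Mn²⁺: group 7, so d-count = 7 − 2 = 5.
With Δ₀ > P the complex is low-spin.
That gives t2g^5 e_g^0.
Orbital CFSE = -2.0Δ₀ = -2.0 × 319 = -638 kJ/mol.
Excess pairs vs high-spin: 2 − 0 = 2; pairing cost = +434 kJ/mol.
Net CFSE = -638 + 434 = -204 kJ/mol.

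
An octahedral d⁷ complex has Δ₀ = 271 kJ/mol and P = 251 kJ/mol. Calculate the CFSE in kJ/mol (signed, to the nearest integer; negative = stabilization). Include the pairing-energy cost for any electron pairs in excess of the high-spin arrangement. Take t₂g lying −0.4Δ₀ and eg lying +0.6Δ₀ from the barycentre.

-237

Here Δ₀ > P (271 > 251), so the low-spin state is favoured.
Configuration: t₂g⁶ eg¹.
Orbital CFSE = -1.8Δ₀ = -1.8 × 271 = -488 kJ/mol.
Excess pairs vs high-spin: 3 − 2 = 1; pairing cost = +251 kJ/mol.
Net CFSE = -488 + 251 = -237 kJ/mol.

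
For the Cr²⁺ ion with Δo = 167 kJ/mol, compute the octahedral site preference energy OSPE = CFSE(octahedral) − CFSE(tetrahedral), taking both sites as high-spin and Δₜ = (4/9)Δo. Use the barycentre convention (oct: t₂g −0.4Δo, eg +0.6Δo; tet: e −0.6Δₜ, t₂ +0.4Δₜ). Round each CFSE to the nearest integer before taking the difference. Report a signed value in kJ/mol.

Cr sits in group 6; removing 2 electrons leaves Cr²⁺ with 6 − 2 = 4 d electrons.
In an octahedral site d⁴ (HS) is t2g^3 e_g^1, giving CFSE(oct) = -0.6Δo = -100 kJ/mol.
In a tetrahedral site the filling is e^2 t2^2: CFSE(tet) = -0.4Δₜ = -0.4 × (4/9)(167) = -30 kJ/mol.
OSPE = CFSE(oct) − CFSE(tet) = -100 − (-30) = -70 kJ/mol.

-70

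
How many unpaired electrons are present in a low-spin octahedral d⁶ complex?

Configuration: t₂g⁶ eg⁰, giving 0 unpaired electrons.

0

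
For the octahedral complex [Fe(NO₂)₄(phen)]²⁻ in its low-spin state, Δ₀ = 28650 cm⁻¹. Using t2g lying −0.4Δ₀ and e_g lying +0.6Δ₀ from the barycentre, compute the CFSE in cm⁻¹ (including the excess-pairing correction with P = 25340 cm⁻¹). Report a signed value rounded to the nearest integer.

-18080

Ligand charges: 4×(-1) from NO₂⁻ and 1×(+0) from phen sum to -4; with overall charge -2, Fe is +2.
Fe sits in group 8; removing 2 electrons leaves Fe²⁺ with 8 − 2 = 6 d electrons.
Electron filling gives t2g^6 e_g^0.
Orbital CFSE = 6(-0.4) + 0(0.6) = -2.4Δ₀ = -2.4 × 28650 = -68760 cm⁻¹.
Pairing penalty: 3 pairs vs 1 in the high-spin reference → 2 extra × P = 50680 cm⁻¹.
Combining: -68760 + 50680 = -18080 cm⁻¹.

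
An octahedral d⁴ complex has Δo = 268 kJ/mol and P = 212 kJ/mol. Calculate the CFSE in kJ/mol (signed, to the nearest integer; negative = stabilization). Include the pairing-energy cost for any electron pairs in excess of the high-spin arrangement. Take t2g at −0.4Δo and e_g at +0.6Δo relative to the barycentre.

Since Δo = 268 kJ/mol > P = 212 kJ/mol, the complex adopts the low-spin configuration.
That gives t2g^4 e_g^0.
Orbital CFSE = -1.6Δo = -1.6 × 268 = -429 kJ/mol.
Excess pairs vs high-spin: 1 − 0 = 1; pairing cost = +212 kJ/mol.
Net CFSE = -429 + 212 = -217 kJ/mol.

-217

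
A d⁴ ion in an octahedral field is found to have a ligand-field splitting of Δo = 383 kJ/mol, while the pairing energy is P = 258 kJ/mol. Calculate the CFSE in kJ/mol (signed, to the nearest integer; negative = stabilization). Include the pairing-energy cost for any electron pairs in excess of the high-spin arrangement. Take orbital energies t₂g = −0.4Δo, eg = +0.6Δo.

-355

Δo > P, so pairing is preferred: the ground state is low-spin.
Configuration: t₂g⁴ eg⁰.
Orbital CFSE = -1.6Δo = -1.6 × 383 = -613 kJ/mol.
Excess pairs vs high-spin: 1 − 0 = 1; pairing cost = +258 kJ/mol.
Net CFSE = -613 + 258 = -355 kJ/mol.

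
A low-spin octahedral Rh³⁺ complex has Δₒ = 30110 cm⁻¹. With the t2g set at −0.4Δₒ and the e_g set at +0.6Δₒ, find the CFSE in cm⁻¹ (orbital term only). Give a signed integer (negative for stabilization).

-72264

Rh sits in group 9; removing 3 electrons leaves Rh³⁺ with 9 − 3 = 6 d electrons.
The d⁶ electrons fill as t2g^6 e_g^0.
The orbital stabilization is -2.4Δₒ = -2.4 × 30110 = -72264 cm⁻¹.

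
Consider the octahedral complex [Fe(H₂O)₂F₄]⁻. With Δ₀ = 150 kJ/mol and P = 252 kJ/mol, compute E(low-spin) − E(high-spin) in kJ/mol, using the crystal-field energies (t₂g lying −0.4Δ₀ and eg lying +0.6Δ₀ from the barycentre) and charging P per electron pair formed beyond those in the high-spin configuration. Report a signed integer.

Ligand charges: 2×(+0) from H₂O and 4×(-1) from F⁻ sum to -4; with overall charge -1, Fe is +3.
Fe³⁺: group 8, so d-count = 8 − 3 = 5.
High-spin: t₂g³ eg², CFSE = 0.0Δ₀ = 0 kJ/mol.
For low-spin the configuration is t₂g⁵ eg⁰: orbital energy -2.0 × 150 = -300 kJ/mol, and 2 additional pairs relative to high-spin add 504 kJ/mol, giving 204 kJ/mol.
The difference is 204 − (0) = 204 kJ/mol, so high-spin lies lower.

204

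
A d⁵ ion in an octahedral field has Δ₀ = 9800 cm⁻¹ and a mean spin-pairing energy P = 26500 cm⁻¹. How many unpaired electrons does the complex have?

Since Δ₀ = 9800 cm⁻¹ < P = 26500 cm⁻¹, the complex adopts the high-spin configuration.
Configuration: t2g^3 e_g^2.
Unpaired electrons: 5.

5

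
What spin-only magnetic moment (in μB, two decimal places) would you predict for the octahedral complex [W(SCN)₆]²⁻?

2.83 μB

Each SCN⁻ contributes -1; 6 × (-1) = -6. With overall charge -2, W is in the +4 oxidation state.
W sits in group 6; removing 4 electrons leaves W⁴⁺ with 6 − 4 = 2 d electrons.
For octahedral d² the high- and low-spin configurations coincide.
Configuration: t₂g² eg⁰ → 2 unpaired electrons.
μ(spin-only) = √[2(2+2)] = √8 ≈ 2.83 μB.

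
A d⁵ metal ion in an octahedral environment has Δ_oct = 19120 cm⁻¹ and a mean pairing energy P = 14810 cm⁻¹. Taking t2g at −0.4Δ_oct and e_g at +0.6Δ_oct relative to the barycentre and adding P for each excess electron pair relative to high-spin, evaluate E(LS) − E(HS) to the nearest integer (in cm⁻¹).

-8620

High-spin: t2g^3 e_g^2, CFSE = 0.0Δ_oct = 0 cm⁻¹.
Low-spin t2g^5 e_g^0 gives -2.0Δ_oct = -38240 cm⁻¹, but forming 2 extra pairs costs 2P = 29620 cm⁻¹, so E(LS) = -38240 + 29620 = -8620 cm⁻¹.
The difference is -8620 − (0) = -8620 cm⁻¹, so low-spin lies lower.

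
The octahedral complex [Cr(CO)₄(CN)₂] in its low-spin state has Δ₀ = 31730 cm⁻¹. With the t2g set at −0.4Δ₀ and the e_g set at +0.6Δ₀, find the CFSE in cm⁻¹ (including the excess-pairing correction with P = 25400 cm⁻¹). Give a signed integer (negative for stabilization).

Ligand charges: 4×(+0) from CO and 2×(-1) from CN⁻ sum to -2; with overall charge +0, Cr is +2.
Cr is in group 6, so Cr²⁺ is d⁴ (6 − 2 = 4).
Configuration: t2g^4 e_g^0.
CFSE(orbital) = 4×(-0.4Δ₀) + 0×(0.6Δ₀) = -1.6Δ₀; with Δ₀ = 31730 cm⁻¹ that is -50768 cm⁻¹.
High-spin d⁴ would be t2g^3 e_g^1 with 0 pairs; low-spin has 1, so 1 excess pair costs +1P = +25400 cm⁻¹.
Net CFSE = -50768 + 25400 = -25368 cm⁻¹.

-25368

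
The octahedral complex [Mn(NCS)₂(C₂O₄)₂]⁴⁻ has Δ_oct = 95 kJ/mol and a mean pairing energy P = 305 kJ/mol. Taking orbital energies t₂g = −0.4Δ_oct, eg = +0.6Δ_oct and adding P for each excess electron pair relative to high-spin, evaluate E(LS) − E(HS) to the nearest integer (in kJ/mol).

420

Ligand charges: 2×(-1) from NCS⁻ and 2×(-2) from C₂O₄²⁻ sum to -6; with overall charge -4, Mn is +2.
Group 7 minus oxidation state +2 gives a d⁵ configuration for Mn²⁺.
High-spin d⁵ fills as t₂g³ eg² with CFSE 3(−0.4) + 2(+0.6) = 0.0Δ_oct = 0 kJ/mol.
Low-spin: t₂g⁵ eg⁰, orbital CFSE = -2.0Δ_oct = -190 kJ/mol; plus 2 excess pairs × P = +610 kJ/mol; total 420 kJ/mol.
E(LS) − E(HS) = 420 − (0) = 420 kJ/mol.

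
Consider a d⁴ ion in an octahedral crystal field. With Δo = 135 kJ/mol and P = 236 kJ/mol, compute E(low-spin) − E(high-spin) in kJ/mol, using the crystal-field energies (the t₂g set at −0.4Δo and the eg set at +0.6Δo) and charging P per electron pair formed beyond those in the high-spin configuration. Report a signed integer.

High-spin d⁴ fills as t₂g³ eg¹ with CFSE 3(−0.4) + 1(+0.6) = -0.6Δo = -81 kJ/mol.
Low-spin: t₂g⁴ eg⁰, orbital CFSE = -1.6Δo = -216 kJ/mol; plus 1 excess pair × P = +236 kJ/mol; total 20 kJ/mol.
The difference is 20 − (-81) = 101 kJ/mol, so high-spin lies lower.

101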